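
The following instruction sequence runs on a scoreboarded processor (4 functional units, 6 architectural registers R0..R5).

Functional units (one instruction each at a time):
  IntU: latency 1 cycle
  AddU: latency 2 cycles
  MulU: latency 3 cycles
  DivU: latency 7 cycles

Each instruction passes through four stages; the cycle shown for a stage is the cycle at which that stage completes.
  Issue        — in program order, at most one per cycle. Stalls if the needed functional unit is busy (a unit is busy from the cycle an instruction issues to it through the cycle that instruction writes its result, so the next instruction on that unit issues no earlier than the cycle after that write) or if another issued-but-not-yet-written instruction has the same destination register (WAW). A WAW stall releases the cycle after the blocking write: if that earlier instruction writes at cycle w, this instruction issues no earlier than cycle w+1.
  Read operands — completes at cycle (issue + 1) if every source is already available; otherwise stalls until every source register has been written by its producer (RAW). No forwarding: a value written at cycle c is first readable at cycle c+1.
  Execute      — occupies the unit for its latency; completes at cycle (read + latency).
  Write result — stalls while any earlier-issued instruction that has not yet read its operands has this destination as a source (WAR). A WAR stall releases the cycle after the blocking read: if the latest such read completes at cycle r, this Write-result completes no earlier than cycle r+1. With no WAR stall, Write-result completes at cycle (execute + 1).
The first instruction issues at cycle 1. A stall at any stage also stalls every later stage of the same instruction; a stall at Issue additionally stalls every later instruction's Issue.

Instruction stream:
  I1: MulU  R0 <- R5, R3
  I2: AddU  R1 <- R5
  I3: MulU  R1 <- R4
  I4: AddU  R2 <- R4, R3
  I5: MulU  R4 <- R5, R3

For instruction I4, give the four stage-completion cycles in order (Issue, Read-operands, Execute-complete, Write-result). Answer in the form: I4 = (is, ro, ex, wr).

cycle 1: I1 issues→MulU
cycle 2: I1 reads; I2 issues→AddU
cycle 3: I2 reads
cycle 5: I1 exec-done; I2 exec-done
cycle 6: I1 writes R0; I2 writes R1
cycle 7: I3 issues→MulU
cycle 8: I3 reads; I4 issues→AddU
cycle 9: I4 reads
cycle 11: I3 exec-done; I4 exec-done
cycle 12: I3 writes R1; I4 writes R2
cycle 13: I5 issues→MulU
cycle 14: I5 reads
cycle 17: I5 exec-done
cycle 18: I5 writes R4

I4 = (8, 9, 11, 12)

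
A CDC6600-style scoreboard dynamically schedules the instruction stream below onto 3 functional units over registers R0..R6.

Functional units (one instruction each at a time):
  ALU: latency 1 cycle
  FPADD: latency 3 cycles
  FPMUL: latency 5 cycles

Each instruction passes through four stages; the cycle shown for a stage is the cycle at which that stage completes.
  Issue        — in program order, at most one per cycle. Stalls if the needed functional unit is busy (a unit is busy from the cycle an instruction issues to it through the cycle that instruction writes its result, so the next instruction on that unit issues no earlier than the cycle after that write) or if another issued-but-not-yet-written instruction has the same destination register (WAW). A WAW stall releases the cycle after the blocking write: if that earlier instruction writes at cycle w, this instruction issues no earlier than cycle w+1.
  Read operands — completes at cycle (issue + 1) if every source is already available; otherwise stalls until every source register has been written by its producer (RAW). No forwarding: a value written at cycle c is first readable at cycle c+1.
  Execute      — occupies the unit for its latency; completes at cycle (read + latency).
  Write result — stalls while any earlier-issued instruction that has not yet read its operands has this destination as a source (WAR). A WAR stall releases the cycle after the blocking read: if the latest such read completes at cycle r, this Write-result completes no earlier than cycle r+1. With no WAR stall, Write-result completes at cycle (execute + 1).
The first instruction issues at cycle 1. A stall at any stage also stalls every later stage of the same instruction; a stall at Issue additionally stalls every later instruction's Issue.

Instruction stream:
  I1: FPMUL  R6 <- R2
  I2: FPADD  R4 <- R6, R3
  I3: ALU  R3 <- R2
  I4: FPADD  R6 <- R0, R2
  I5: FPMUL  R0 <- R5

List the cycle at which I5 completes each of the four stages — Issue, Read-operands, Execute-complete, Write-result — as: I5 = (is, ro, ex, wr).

I5 = (15, 16, 21, 22)

[I1] 1/2/7/8
[I2] 2/9/12/13  (RAW R6: wait I1 write@8)
[I3] 3/4/5/10  (WAR R3: wait I2 read@9)
[I4] 14/15/18/19  (struct: FPADD busy until I2 writes@13)
[I5] 15/16/21/22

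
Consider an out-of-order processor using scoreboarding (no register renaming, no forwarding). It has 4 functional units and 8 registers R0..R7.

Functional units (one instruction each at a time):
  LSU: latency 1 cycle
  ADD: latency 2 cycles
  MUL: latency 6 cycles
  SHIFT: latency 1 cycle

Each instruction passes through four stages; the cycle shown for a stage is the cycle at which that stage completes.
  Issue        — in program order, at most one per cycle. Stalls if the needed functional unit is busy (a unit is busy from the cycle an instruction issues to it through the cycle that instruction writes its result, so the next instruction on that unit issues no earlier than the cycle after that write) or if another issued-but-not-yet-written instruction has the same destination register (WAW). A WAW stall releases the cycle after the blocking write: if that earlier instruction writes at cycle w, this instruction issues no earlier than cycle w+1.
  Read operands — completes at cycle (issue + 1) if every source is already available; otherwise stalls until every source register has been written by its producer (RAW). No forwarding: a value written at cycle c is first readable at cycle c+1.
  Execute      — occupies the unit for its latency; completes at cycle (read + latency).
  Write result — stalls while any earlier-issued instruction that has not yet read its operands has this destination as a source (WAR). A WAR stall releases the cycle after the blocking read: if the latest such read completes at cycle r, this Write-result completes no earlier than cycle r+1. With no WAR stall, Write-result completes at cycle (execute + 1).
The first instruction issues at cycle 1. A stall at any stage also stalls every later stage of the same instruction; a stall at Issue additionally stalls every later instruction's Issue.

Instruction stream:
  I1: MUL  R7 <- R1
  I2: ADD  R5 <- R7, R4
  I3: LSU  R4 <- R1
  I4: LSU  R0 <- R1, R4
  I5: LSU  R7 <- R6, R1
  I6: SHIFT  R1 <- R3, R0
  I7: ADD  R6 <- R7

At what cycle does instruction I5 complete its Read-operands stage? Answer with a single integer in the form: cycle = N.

1) issue 1, read 2, done 8, write 9
2) issue 2, read 10, done 12, write 13  <RAW R7: wait I1 write@9>
3) issue 3, read 4, done 5, write 11  <WAR R4: wait I2 read@10>
4) issue 12, read 13, done 14, write 15  <struct: LSU busy until I3 writes@11>
5) issue 16, read 17, done 18, write 19  <struct: LSU busy until I4 writes@15>
6) issue 17, read 18, done 19, write 20
7) issue 18, read 20, done 22, write 23  <RAW R7: wait I5 write@19>

cycle = 17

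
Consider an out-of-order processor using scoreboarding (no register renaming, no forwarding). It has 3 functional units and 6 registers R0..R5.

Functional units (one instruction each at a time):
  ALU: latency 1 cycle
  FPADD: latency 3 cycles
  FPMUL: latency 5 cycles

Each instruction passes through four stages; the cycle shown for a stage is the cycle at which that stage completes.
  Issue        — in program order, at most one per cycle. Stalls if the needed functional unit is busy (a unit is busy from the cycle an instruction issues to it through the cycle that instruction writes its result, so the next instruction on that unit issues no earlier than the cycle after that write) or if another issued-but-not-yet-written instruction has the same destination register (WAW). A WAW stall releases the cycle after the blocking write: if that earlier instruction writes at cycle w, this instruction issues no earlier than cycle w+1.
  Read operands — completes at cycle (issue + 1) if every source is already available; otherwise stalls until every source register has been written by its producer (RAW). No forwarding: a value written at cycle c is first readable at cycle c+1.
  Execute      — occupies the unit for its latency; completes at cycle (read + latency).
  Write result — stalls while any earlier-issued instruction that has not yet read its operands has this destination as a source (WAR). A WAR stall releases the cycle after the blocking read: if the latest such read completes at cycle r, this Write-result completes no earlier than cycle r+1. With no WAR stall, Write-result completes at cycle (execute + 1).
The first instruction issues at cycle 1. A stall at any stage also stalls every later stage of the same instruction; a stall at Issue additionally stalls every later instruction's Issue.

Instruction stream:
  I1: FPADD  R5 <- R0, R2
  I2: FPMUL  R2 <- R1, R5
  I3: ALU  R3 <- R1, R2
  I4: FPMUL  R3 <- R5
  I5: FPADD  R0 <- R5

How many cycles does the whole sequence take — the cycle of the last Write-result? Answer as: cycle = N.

t=1  I1 issues→FPADD
t=2  I1 reads | I2 issues→FPMUL
t=3  I3 issues→ALU
t=5  I1 exec-done
t=6  I1 writes R5
t=7  I2 reads
t=12  I2 exec-done
t=13  I2 writes R2
t=14  I3 reads
t=15  I3 exec-done
t=16  I3 writes R3
t=17  I4 issues→FPMUL
t=18  I4 reads | I5 issues→FPADD
t=19  I5 reads
t=22  I5 exec-done
t=23  I4 exec-done | I5 writes R0
t=24  I4 writes R3

cycle = 24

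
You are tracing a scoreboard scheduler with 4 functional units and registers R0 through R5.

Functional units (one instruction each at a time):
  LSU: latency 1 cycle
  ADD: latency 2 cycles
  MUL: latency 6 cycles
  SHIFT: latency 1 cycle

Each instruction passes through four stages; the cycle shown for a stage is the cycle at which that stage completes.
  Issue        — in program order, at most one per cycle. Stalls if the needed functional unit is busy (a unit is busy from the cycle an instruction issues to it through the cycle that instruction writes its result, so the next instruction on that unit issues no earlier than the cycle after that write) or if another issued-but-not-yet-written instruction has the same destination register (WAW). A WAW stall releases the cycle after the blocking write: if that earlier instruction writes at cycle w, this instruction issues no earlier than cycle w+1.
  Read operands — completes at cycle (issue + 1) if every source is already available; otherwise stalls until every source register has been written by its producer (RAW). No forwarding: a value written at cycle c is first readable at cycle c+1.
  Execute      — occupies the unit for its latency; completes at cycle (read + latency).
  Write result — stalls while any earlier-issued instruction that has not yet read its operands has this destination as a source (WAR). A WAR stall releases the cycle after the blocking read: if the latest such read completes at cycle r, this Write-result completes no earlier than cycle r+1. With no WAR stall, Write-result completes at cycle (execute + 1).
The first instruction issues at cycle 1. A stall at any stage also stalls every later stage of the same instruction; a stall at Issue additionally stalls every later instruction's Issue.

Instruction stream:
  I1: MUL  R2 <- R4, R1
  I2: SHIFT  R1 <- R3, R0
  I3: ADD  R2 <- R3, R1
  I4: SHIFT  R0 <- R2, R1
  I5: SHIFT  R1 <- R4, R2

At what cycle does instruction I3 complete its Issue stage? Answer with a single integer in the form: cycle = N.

cycle = 10

c1: I1→MUL
c2: I1 RO; I2→SHIFT
c3: I2 RO
c4: I2 EX
c5: I2 WR R1
c8: I1 EX
c9: I1 WR R2
c10: I3→ADD
c11: I3 RO; I4→SHIFT
c13: I3 EX
c14: I3 WR R2
c15: I4 RO
c16: I4 EX
c17: I4 WR R0
c18: I5→SHIFT
c19: I5 RO
c20: I5 EX
c21: I5 WR R1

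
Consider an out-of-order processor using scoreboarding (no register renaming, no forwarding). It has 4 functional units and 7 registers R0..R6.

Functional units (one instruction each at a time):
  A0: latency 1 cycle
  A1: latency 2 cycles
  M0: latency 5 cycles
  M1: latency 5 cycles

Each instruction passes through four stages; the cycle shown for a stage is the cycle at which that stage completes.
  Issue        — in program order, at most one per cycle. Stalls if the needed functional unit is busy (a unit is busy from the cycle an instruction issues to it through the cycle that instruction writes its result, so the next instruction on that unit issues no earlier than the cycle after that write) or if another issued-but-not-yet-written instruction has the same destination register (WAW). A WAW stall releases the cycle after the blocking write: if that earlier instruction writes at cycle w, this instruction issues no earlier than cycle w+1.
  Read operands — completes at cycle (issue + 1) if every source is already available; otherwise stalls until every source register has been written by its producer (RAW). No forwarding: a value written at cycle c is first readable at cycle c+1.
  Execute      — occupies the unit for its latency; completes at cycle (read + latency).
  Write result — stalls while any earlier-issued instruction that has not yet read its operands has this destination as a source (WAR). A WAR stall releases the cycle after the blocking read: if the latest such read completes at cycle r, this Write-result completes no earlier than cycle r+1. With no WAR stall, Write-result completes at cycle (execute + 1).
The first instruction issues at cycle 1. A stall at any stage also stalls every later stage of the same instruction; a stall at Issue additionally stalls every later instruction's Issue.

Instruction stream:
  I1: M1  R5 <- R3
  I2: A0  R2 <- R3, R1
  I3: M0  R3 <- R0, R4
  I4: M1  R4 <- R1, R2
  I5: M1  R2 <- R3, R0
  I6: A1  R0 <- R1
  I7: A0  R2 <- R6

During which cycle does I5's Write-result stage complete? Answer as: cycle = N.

c1: I1→M1
c2: I1 RO | I2→A0
c3: I2 RO | I3→M0
c4: I2 EX | I3 RO
c5: I2 WR R2
c7: I1 EX
c8: I1 WR R5
c9: I3 EX | I4→M1
c10: I3 WR R3 | I4 RO
c15: I4 EX
c16: I4 WR R4
c17: I5→M1
c18: I5 RO | I6→A1
c19: I6 RO
c21: I6 EX
c22: I6 WR R0
c23: I5 EX
c24: I5 WR R2
c25: I7→A0
c26: I7 RO
c27: I7 EX
c28: I7 WR R2

cycle = 24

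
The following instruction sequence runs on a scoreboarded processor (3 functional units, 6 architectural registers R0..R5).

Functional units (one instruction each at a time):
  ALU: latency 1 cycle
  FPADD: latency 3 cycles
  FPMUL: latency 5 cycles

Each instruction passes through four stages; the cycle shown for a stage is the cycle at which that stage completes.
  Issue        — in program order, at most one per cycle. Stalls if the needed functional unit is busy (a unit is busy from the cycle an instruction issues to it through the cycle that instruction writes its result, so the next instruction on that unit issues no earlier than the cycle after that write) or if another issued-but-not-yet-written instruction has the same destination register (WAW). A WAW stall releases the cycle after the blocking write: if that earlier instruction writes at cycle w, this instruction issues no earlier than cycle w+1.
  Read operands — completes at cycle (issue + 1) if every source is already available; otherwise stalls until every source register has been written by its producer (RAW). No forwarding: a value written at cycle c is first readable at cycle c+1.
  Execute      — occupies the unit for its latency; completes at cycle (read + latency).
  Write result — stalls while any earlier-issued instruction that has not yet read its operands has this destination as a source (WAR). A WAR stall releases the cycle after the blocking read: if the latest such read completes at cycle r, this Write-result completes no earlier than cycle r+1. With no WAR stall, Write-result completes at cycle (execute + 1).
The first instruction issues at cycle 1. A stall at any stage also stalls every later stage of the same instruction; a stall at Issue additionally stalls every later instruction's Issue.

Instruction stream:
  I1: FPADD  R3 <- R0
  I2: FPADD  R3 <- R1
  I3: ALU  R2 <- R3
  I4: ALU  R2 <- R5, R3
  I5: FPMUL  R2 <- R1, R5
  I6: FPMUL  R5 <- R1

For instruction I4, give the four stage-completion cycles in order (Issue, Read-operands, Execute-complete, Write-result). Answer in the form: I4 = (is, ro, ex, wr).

I4 = (16, 17, 18, 19)

I1: IS=1 RO=2 EX=5 WR=6
I2: IS=7 RO=8 EX=11 WR=12  [struct: FPADD busy until I1 writes@6]
I3: IS=8 RO=13 EX=14 WR=15  [RAW R3: wait I2 write@12]
I4: IS=16 RO=17 EX=18 WR=19  [struct: ALU busy until I3 writes@15]
I5: IS=20 RO=21 EX=26 WR=27  [WAW R2: wait I4 write@19]
I6: IS=28 RO=29 EX=34 WR=35  [struct: FPMUL busy until I5 writes@27]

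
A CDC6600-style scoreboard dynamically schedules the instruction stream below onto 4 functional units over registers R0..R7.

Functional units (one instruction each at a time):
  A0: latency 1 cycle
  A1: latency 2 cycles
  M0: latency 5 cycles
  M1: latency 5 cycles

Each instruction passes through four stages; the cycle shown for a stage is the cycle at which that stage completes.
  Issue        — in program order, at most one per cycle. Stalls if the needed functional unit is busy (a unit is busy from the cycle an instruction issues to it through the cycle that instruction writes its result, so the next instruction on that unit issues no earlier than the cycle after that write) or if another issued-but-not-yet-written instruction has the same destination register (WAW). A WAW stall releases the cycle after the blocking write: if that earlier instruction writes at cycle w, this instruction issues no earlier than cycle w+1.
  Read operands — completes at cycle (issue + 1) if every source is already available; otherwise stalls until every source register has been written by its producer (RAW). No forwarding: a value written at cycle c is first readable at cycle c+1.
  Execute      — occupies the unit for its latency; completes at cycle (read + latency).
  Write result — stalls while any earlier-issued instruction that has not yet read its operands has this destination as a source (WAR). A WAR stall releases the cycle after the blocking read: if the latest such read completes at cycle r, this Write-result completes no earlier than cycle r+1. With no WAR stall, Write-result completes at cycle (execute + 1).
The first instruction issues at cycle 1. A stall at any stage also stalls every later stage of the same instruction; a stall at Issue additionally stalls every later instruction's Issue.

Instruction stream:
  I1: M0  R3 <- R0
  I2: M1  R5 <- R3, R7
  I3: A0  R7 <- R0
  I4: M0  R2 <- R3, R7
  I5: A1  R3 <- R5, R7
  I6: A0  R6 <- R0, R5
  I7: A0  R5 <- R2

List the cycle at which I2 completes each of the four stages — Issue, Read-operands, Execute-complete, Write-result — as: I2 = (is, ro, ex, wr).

I1 -> (1, 2, 7, 8)
I2 -> (2, 9, 14, 15)  // RAW R3: wait I1 write@8
I3 -> (3, 4, 5, 10)  // WAR R7: wait I2 read@9
I4 -> (9, 11, 16, 17)  // struct: M0 busy until I1 writes@8, RAW R7: wait I3 write@10
I5 -> (10, 16, 18, 19)  // RAW R5: wait I2 write@15
I6 -> (11, 16, 17, 18)  // RAW R5: wait I2 write@15
I7 -> (19, 20, 21, 22)  // struct: A0 busy until I6 writes@18

I2 = (2, 9, 14, 15)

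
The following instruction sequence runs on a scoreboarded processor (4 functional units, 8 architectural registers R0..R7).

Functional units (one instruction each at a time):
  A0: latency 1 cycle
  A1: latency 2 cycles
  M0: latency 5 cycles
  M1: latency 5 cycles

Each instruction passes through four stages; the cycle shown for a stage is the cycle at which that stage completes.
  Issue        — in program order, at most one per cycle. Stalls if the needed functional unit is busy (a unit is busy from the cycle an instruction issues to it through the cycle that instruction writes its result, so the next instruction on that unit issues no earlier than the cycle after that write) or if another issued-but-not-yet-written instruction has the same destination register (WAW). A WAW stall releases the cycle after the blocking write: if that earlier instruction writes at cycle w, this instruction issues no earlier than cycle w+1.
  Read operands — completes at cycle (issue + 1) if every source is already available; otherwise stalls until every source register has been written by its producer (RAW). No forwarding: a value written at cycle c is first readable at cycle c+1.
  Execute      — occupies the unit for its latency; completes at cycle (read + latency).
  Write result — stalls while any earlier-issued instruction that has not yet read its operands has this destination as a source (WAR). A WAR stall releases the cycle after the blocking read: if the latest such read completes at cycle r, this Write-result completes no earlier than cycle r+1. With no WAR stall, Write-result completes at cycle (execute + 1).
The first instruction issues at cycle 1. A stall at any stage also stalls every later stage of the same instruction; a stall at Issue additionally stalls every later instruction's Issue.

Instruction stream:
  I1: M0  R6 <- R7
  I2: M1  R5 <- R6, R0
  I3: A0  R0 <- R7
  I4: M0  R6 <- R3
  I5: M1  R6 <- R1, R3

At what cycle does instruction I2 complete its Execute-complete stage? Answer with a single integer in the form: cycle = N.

1) issue 1, read 2, done 7, write 8
2) issue 2, read 9, done 14, write 15  <RAW R6: wait I1 write@8>
3) issue 3, read 4, done 5, write 10  <WAR R0: wait I2 read@9>
4) issue 9, read 10, done 15, write 16  <struct: M0 busy until I1 writes@8>
5) issue 17, read 18, done 23, write 24  <WAW R6: wait I4 write@16>

cycle = 14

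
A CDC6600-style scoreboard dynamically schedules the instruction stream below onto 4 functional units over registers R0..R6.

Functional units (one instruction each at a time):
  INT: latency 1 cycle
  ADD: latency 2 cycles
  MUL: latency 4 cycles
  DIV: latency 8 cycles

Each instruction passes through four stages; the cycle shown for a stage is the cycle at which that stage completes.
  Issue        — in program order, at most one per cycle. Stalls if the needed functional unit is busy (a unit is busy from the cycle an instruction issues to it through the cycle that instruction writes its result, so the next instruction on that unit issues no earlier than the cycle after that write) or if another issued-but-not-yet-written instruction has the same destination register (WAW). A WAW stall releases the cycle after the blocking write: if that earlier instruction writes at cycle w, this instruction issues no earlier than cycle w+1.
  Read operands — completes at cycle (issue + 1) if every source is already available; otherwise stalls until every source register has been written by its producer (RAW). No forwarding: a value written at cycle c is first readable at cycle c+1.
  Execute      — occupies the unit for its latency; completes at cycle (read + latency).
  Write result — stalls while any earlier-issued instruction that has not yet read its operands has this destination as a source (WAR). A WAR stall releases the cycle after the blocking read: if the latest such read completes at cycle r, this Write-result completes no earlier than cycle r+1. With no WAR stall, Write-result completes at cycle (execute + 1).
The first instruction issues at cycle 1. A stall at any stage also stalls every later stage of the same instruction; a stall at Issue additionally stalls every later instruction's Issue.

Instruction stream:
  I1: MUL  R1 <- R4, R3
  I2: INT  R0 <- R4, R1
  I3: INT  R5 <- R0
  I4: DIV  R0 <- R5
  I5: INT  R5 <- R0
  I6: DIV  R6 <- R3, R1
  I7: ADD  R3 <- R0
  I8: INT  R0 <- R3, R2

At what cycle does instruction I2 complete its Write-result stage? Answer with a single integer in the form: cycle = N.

cycle = 10

t=1  I1→MUL
t=2  I1 RO · I2→INT
t=6  I1 EX
t=7  I1 WR R1
t=8  I2 RO
t=9  I2 EX
t=10  I2 WR R0
t=11  I3→INT
t=12  I3 RO · I4→DIV
t=13  I3 EX
t=14  I3 WR R5
t=15  I4 RO · I5→INT
t=23  I4 EX
t=24  I4 WR R0
t=25  I5 RO · I6→DIV
t=26  I5 EX · I6 RO · I7→ADD
t=27  I5 WR R5 · I7 RO
t=28  I8→INT
t=29  I7 EX
t=30  I7 WR R3
t=31  I8 RO
t=32  I8 EX
t=33  I8 WR R0
t=34  I6 EX
t=35  I6 WR R6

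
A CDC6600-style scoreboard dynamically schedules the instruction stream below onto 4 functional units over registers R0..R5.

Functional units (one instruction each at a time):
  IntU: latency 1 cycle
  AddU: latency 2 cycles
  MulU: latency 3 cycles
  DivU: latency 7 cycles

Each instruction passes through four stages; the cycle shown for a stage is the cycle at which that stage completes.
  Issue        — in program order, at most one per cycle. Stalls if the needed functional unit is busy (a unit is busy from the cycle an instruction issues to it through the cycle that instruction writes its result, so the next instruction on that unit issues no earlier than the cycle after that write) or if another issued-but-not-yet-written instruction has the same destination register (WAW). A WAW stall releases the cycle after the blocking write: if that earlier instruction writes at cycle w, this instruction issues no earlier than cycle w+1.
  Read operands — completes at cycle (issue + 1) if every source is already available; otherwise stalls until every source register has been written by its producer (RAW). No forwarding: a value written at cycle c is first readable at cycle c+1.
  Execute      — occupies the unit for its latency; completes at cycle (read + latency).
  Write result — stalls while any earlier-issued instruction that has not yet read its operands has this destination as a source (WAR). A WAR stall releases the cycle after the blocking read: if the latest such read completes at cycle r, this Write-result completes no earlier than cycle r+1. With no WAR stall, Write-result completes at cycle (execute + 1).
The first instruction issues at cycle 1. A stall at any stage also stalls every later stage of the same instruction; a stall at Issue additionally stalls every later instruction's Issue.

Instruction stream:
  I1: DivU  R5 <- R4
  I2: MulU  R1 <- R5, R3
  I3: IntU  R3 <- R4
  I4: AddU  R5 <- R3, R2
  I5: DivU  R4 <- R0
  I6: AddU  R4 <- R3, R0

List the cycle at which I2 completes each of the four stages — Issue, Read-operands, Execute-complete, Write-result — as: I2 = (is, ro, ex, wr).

I2 = (2, 11, 14, 15)

[1] I1 dispatched to DivU
[2] I1 operands ready; I2 dispatched to MulU
[3] I3 dispatched to IntU
[4] I3 operands ready
[5] I3 complete
[9] I1 complete
[10] R5←I1
[11] I2 operands ready; I4 dispatched to AddU
[12] R3←I3; I5 dispatched to DivU
[13] I4 operands ready; I5 operands ready
[14] I2 complete
[15] R1←I2; I4 complete
[16] R5←I4
[20] I5 complete
[21] R4←I5
[22] I6 dispatched to AddU
[23] I6 operands ready
[25] I6 complete
[26] R4←I6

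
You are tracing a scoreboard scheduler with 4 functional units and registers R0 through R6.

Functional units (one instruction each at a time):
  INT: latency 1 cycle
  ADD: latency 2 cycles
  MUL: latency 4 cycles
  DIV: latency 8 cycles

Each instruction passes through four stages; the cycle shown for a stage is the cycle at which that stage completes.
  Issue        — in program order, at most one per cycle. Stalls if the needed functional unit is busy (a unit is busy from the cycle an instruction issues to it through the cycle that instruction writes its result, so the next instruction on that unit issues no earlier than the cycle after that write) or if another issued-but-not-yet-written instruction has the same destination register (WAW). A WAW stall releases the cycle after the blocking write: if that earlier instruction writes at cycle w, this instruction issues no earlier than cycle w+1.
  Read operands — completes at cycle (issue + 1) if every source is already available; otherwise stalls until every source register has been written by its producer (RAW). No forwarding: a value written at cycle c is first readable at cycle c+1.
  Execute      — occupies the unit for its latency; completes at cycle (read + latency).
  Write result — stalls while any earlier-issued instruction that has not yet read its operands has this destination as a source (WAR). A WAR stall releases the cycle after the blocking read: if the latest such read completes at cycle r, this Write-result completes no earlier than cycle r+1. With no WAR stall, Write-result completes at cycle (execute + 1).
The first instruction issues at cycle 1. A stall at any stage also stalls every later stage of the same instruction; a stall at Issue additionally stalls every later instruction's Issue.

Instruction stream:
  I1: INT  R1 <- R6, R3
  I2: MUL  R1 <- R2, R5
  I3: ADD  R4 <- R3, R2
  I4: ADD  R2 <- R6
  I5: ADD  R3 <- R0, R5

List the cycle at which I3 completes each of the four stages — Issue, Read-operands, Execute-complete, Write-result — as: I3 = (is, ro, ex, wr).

I3 = (6, 7, 9, 10)

[1] issue I1 (INT)
[2] I1 read-ops
[3] I1 finished on INT
[4] I1→R1
[5] issue I2 (MUL)
[6] I2 read-ops · issue I3 (ADD)
[7] I3 read-ops
[9] I3 finished on ADD
[10] I2 finished on MUL · I3→R4
[11] I2→R1 · issue I4 (ADD)
[12] I4 read-ops
[14] I4 finished on ADD
[15] I4→R2
[16] issue I5 (ADD)
[17] I5 read-ops
[19] I5 finished on ADD
[20] I5→R3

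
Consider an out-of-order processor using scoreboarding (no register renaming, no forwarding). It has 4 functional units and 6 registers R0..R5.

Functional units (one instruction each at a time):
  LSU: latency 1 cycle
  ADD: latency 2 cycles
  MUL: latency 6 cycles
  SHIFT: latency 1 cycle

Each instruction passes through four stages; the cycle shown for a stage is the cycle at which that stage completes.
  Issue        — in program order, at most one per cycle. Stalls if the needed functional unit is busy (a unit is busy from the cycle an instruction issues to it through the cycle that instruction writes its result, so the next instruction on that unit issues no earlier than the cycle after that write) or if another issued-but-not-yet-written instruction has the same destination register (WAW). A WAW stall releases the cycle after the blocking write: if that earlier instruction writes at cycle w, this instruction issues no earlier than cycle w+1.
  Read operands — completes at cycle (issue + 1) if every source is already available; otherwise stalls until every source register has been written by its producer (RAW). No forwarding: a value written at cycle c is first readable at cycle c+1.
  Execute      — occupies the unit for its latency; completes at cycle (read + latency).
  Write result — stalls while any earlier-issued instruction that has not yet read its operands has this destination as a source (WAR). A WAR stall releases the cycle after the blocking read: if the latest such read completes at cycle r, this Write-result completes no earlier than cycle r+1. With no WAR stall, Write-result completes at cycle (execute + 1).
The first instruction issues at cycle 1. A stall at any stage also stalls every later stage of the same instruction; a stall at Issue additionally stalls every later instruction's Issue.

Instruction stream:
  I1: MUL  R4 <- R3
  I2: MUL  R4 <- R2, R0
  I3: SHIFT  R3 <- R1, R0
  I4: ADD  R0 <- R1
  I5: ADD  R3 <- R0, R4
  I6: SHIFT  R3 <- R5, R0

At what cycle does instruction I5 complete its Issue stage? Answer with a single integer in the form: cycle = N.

cycle 1: issue I1 (MUL)
cycle 2: I1 read-ops
cycle 8: I1 finished on MUL
cycle 9: I1→R4
cycle 10: issue I2 (MUL)
cycle 11: I2 read-ops · issue I3 (SHIFT)
cycle 12: I3 read-ops · issue I4 (ADD)
cycle 13: I3 finished on SHIFT · I4 read-ops
cycle 14: I3→R3
cycle 15: I4 finished on ADD
cycle 16: I4→R0
cycle 17: I2 finished on MUL · issue I5 (ADD)
cycle 18: I2→R4
cycle 19: I5 read-ops
cycle 21: I5 finished on ADD
cycle 22: I5→R3
cycle 23: issue I6 (SHIFT)
cycle 24: I6 read-ops
cycle 25: I6 finished on SHIFT
cycle 26: I6→R3

cycle = 17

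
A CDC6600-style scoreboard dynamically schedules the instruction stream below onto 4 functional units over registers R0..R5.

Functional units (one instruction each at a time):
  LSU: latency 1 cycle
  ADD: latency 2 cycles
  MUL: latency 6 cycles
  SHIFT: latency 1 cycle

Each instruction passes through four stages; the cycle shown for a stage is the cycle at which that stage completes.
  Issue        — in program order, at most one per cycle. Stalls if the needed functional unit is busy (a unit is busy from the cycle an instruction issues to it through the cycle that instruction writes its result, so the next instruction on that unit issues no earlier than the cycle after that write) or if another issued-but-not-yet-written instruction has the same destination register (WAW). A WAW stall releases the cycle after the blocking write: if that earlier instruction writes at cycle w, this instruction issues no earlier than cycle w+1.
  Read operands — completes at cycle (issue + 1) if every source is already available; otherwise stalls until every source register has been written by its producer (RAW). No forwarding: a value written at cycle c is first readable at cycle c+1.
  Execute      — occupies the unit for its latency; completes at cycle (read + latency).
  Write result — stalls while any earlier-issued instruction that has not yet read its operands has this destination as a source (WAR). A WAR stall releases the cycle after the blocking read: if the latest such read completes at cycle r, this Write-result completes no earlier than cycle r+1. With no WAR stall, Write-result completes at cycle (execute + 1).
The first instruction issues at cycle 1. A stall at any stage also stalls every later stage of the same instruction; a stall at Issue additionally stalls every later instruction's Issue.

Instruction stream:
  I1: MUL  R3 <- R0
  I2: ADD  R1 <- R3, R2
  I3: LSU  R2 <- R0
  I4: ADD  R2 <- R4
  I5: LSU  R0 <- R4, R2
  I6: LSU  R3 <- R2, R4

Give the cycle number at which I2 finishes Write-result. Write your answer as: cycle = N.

cycle = 13

I1  is:1  ro:2  ex:8  wr:9
I2  is:2  ro:10  ex:12  wr:13  — RAW R3: wait I1 write@9
I3  is:3  ro:4  ex:5  wr:11  — WAR R2: wait I2 read@10
I4  is:14  ro:15  ex:17  wr:18  — struct: ADD busy until I2 writes@13
I5  is:15  ro:19  ex:20  wr:21  — RAW R2: wait I4 write@18
I6  is:22  ro:23  ex:24  wr:25  — struct: LSU busy until I5 writes@21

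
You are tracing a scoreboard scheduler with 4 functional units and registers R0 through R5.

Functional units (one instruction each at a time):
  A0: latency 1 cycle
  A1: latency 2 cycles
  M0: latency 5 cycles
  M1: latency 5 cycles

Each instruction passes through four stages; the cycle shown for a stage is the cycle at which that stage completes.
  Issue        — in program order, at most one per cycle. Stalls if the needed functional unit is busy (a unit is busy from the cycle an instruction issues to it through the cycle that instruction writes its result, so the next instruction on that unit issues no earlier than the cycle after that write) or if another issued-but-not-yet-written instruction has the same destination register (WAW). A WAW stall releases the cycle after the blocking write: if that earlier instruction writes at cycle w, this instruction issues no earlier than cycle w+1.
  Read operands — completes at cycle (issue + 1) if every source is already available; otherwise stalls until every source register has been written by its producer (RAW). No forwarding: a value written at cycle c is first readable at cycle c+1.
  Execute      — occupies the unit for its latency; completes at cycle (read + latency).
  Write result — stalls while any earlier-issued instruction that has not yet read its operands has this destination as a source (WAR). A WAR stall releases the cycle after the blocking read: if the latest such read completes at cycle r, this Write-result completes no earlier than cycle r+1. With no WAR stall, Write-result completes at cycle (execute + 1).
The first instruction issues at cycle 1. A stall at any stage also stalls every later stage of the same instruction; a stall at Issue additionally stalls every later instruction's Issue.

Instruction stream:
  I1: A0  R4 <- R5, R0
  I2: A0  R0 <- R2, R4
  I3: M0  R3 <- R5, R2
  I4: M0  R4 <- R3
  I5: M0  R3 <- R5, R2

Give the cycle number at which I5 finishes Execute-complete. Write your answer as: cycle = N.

I1  is:1  ro:2  ex:3  wr:4
I2  is:5  ro:6  ex:7  wr:8  — struct: A0 busy until I1 writes@4
I3  is:6  ro:7  ex:12  wr:13
I4  is:14  ro:15  ex:20  wr:21  — struct: M0 busy until I3 writes@13
I5  is:22  ro:23  ex:28  wr:29  — struct: M0 busy until I4 writes@21

cycle = 28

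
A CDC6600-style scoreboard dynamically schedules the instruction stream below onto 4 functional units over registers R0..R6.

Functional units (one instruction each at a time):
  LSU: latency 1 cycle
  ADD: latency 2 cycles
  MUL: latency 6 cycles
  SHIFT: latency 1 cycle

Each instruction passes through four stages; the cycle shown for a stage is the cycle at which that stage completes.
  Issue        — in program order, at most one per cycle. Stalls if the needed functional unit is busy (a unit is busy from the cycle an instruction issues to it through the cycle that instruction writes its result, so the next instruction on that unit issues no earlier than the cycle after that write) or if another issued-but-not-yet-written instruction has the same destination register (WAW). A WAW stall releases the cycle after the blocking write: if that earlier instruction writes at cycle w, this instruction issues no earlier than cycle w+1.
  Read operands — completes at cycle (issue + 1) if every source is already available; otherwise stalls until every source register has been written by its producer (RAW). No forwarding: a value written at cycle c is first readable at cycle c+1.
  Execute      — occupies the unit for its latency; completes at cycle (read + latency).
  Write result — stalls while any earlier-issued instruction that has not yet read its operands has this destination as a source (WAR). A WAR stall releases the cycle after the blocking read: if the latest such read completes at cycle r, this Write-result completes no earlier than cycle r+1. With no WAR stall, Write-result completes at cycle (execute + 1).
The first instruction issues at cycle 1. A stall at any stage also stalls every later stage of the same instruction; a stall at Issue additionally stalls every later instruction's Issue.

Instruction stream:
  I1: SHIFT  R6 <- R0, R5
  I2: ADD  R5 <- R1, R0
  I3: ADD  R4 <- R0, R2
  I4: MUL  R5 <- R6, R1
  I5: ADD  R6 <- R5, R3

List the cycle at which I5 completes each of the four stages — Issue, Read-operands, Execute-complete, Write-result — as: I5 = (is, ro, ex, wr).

[1] I1 dispatched to SHIFT
[2] I1 operands ready · I2 dispatched to ADD
[3] I1 complete · I2 operands ready
[4] R6←I1
[5] I2 complete
[6] R5←I2
[7] I3 dispatched to ADD
[8] I3 operands ready · I4 dispatched to MUL
[9] I4 operands ready
[10] I3 complete
[11] R4←I3
[12] I5 dispatched to ADD
[15] I4 complete
[16] R5←I4
[17] I5 operands ready
[19] I5 complete
[20] R6←I5

I5 = (12, 17, 19, 20)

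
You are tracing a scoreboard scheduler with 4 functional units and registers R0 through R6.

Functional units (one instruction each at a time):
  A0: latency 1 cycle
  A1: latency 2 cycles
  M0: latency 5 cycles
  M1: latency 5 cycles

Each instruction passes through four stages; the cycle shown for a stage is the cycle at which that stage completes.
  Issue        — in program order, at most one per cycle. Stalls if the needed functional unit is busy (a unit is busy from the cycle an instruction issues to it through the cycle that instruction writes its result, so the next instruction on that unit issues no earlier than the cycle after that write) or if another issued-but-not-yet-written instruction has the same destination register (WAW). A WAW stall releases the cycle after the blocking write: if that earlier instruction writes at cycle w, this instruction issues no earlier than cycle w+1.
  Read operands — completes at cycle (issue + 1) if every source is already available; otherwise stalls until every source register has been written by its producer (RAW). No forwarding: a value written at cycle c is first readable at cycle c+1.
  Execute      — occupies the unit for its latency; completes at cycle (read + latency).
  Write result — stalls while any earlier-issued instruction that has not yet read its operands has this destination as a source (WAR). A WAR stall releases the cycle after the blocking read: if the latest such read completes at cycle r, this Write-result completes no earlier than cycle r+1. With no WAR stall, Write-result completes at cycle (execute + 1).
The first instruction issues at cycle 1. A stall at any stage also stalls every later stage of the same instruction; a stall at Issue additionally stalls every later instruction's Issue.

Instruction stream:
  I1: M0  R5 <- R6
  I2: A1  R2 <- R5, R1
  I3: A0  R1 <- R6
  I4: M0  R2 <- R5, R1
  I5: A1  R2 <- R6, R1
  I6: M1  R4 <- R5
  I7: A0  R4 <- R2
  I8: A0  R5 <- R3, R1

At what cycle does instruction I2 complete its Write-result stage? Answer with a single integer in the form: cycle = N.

I1  is:1  ro:2  ex:7  wr:8
I2  is:2  ro:9  ex:11  wr:12  — RAW R5: wait I1 write@8
I3  is:3  ro:4  ex:5  wr:10  — WAR R1: wait I2 read@9
I4  is:13  ro:14  ex:19  wr:20  — WAW R2: wait I2 write@12
I5  is:21  ro:22  ex:24  wr:25  — WAW R2: wait I4 write@20
I6  is:22  ro:23  ex:28  wr:29
I7  is:30  ro:31  ex:32  wr:33  — WAW R4: wait I6 write@29
I8  is:34  ro:35  ex:36  wr:37  — struct: A0 busy until I7 writes@33

cycle = 12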